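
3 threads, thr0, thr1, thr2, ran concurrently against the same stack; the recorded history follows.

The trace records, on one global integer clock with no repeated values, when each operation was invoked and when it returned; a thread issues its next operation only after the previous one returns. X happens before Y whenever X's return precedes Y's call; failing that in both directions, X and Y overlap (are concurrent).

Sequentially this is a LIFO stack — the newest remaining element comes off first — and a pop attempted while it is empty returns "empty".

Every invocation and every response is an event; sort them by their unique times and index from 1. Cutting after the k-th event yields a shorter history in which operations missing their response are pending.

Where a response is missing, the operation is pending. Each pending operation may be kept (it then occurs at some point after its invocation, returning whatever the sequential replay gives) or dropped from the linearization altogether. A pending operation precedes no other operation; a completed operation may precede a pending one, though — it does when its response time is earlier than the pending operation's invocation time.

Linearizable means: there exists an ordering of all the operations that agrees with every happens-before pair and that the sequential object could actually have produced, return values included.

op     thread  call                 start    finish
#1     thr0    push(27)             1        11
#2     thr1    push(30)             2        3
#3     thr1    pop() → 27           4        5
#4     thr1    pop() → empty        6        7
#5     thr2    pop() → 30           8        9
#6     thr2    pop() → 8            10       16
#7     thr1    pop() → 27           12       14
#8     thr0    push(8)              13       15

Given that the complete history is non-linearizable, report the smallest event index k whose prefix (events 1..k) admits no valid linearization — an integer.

7

events 1..6 are still linearizable — one witness is #2, #1, #3:
1. #2 push(30), leaving stack <30>
2. #1 push(27) (pending, included), leaving stack <30,27>
3. #3 pop() → 27, leaving stack <30>
adding event 7 (#4 responds at 7) leaves no legal real-time order
no escape via the 1 pending operation (#1): every completion choice fails
one such order, #2, #3, #4 (pending dropped), breaks at step 2 where #3 pop() → 27 is illegal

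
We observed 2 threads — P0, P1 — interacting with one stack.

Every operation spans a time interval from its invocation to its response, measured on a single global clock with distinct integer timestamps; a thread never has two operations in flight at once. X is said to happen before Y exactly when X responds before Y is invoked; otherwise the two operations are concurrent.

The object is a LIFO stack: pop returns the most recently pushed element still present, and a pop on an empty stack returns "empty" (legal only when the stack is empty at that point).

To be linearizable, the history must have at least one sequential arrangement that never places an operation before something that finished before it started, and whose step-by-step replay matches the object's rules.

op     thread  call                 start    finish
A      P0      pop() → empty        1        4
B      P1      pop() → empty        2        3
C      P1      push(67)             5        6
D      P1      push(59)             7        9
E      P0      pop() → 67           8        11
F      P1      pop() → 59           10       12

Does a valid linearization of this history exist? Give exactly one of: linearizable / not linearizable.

linearizable

witness order: A, B, C, D, F, E
after step 1 (A pop() → empty): stack <>
after step 2 (B pop() → empty): stack <>
after step 3 (C push(67)): stack <67>
after step 4 (D push(59)): stack <67,59>
after step 5 (F pop() → 59): stack <67>
after step 6 (E pop() → 67): stack <>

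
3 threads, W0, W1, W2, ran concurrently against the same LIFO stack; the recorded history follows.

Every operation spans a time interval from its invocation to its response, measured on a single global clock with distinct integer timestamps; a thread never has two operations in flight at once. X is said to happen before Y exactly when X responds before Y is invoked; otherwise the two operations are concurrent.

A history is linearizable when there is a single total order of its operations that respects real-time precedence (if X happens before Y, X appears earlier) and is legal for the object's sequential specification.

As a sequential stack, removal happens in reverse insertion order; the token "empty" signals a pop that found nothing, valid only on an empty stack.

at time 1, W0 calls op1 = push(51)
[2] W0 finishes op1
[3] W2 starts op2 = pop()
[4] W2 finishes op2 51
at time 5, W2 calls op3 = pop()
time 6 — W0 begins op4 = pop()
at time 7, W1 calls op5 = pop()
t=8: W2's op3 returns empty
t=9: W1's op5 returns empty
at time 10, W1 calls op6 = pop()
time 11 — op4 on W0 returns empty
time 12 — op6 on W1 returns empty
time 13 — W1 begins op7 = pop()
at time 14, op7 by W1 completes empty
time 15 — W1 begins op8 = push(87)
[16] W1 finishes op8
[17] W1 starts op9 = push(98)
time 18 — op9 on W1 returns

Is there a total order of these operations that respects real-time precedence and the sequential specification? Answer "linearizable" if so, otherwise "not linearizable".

witness order: op1, op2, op3, op4, op5, op6, op7, op8, op9
1. op1 push(51), leaving stack <51>
2. op2 pop() → 51, leaving stack <>
3. op3 pop() → empty, leaving stack <>
4. op4 pop() → empty, leaving stack <>
5. op5 pop() → empty, leaving stack <>
6. op6 pop() → empty, leaving stack <>
7. op7 pop() → empty, leaving stack <>
8. op8 push(87), leaving stack <87>
9. op9 push(98), leaving stack <87,98>

linearizable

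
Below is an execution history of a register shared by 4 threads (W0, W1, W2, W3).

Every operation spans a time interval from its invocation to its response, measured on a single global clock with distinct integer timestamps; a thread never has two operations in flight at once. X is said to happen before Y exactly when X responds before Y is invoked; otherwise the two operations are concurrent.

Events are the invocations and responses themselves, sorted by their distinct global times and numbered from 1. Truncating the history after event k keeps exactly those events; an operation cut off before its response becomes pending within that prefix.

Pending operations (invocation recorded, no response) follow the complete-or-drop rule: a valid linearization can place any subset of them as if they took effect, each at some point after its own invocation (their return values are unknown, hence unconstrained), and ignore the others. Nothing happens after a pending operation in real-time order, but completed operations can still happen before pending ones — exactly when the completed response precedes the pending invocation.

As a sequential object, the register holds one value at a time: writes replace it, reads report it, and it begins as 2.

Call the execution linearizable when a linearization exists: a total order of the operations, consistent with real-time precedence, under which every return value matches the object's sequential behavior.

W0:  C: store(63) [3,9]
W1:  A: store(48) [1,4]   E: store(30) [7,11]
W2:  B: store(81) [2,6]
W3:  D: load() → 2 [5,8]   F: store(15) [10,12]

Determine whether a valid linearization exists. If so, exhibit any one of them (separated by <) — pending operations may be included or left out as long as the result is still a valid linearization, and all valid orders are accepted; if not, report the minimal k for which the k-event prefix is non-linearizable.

through event 7 a valid linearization exists; event 8 (D responding at time 8) ends that
3 completed operations, 3 real-time-consistent orders — every register replay fails
including or dropping the 2 pending operations (C, E) in any combination fails
take A, B, D (pending dropped): step 3 already fails, because D load() → 2 cannot occur there
take A, D, B (pending dropped): step 2 already fails, because D load() → 2 cannot occur there

not linearizable — minimal violating prefix: 8 events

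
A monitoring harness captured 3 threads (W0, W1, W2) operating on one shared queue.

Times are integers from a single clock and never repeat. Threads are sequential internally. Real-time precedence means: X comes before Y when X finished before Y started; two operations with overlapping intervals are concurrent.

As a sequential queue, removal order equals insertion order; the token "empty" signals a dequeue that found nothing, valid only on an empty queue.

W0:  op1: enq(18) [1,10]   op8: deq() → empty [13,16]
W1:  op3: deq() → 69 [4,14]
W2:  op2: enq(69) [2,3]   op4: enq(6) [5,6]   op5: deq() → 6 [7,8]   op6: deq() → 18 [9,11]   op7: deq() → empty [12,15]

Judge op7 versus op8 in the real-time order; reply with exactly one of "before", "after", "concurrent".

op7 spans [12,15], op8 spans [13,16]
the intervals overlap in both directions

concurrent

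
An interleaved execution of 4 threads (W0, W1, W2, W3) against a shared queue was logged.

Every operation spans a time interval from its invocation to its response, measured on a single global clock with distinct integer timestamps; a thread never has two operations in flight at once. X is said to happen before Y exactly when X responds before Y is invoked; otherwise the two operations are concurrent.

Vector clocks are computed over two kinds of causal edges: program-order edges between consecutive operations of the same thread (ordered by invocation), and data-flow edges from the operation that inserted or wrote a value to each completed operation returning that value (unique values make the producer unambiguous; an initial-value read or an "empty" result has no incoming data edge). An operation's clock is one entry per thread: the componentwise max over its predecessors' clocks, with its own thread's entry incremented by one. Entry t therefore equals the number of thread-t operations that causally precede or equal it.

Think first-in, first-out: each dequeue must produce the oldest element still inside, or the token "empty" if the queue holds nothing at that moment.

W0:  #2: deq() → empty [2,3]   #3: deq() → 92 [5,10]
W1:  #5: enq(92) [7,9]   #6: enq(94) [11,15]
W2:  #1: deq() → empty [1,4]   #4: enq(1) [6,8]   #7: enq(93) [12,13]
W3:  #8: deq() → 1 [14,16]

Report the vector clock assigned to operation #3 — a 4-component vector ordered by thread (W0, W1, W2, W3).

VC(#1, invoked at 1): no causal predecessors; +1 on W2 → (0, 0, 1, 0)
VC(#5, invoked at 7): no causal predecessors; +1 on W1 → (0, 1, 0, 0)
VC(#2, invoked at 2): no causal predecessors; +1 on W0 → (1, 0, 0, 0)
from VC(#1)=(0, 0, 1, 0), #4 (invoked 6) maxes components and bumps W2 → (0, 0, 2, 0)
from VC(#5)=(0, 1, 0, 0), #6 (invoked 11) maxes components and bumps W1 → (0, 2, 0, 0)
from VC(#4)=(0, 0, 2, 0), #8 (invoked 14) maxes components and bumps W3 → (0, 0, 2, 1)
from VC(#4)=(0, 0, 2, 0), #7 (invoked 12) maxes components and bumps W2 → (0, 0, 3, 0)
from VC(#2)=(1, 0, 0, 0), VC(#5)=(0, 1, 0, 0), #3 (invoked 5) maxes components and bumps W0 → (2, 1, 0, 0)
target: VC(#3) = (2, 1, 0, 0)

(2, 1, 0, 0)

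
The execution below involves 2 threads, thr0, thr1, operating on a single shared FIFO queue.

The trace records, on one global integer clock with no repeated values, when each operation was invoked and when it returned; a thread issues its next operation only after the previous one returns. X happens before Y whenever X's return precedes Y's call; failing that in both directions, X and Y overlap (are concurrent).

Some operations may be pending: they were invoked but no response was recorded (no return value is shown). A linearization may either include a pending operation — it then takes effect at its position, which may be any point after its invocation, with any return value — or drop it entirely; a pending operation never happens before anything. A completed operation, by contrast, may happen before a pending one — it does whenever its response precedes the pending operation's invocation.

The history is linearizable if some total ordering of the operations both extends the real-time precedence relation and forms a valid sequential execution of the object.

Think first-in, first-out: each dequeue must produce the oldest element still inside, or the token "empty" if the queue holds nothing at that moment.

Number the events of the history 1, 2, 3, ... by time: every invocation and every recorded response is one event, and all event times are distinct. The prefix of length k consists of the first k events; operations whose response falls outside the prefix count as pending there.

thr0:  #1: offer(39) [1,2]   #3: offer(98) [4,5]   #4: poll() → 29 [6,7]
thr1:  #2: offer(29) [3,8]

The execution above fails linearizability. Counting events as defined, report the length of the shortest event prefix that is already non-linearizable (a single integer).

events 1..6 are linearizable; a witness order is #1, #2, #3:
step 1: #1 offer(39) — queue <39>
step 2: #2 offer(29) (pending, included) — queue <39,29>
step 3: #3 offer(98) — queue <39,29,98>
include event 7 — #4 responding at 7 — and every candidate order breaks
every completion of the 1 pending operation (#2) was checked; none linearizes
e.g. #1, #3, #4 (pending dropped): illegal at step 3, since #4 poll() → 29 cannot apply there

7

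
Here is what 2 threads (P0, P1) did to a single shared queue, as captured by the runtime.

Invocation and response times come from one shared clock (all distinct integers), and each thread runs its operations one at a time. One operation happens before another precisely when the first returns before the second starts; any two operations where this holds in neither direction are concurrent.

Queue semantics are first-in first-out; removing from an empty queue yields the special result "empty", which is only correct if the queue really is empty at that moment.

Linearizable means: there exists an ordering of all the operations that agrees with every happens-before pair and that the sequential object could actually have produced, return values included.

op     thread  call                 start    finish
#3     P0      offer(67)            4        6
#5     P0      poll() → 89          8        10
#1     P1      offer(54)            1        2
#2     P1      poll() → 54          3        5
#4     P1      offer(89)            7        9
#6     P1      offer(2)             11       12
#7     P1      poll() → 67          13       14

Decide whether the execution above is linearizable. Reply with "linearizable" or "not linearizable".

not linearizable

events 1..9 are fine; event 10 — the response of #5 at time 10 — makes the prefix non-linearizable
5 completed operations, 4 real-time-consistent orders — every queue replay fails
for example #1, #2, #3, #4, #5 fails at step 5: #5 poll() → 89 is not legal there
for example #1, #2, #3, #5, #4 fails at step 4: #5 poll() → 89 is not legal there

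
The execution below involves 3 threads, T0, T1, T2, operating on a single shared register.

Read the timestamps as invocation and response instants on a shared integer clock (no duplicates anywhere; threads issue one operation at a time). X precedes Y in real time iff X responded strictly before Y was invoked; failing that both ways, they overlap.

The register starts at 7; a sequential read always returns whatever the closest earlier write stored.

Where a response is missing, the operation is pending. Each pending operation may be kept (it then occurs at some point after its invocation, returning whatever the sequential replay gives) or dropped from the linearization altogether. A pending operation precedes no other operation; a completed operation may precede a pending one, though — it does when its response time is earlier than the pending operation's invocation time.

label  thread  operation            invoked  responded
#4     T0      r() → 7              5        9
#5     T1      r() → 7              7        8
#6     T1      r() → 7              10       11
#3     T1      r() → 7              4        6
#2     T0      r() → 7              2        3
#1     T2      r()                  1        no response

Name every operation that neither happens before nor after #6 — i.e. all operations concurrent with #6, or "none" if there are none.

#1

overlap test against #6 [10,11]: concurrent iff the interval meets 10..11
#1 [1,…): concurrent
#2 [2,3]: before
#3 [4,6]: before
#4 [5,9]: before
#5 [7,8]: before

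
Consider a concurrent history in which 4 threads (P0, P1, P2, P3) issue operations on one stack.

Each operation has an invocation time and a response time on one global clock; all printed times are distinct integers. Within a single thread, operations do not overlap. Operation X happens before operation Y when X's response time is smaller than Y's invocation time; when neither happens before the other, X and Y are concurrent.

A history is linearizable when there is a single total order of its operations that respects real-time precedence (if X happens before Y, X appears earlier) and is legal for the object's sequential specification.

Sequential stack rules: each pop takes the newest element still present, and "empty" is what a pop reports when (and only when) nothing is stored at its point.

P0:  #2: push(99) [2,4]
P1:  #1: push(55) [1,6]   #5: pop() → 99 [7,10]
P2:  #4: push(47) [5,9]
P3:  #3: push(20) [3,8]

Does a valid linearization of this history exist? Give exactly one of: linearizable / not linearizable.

a witness: #1, #2, #5, #3, #4
step 1: #1 push(55) — stack <55>
step 2: #2 push(99) — stack <55,99>
step 3: #5 pop() → 99 — stack <55>
step 4: #3 push(20) — stack <55,20>
step 5: #4 push(47) — stack <55,20,47>

linearizable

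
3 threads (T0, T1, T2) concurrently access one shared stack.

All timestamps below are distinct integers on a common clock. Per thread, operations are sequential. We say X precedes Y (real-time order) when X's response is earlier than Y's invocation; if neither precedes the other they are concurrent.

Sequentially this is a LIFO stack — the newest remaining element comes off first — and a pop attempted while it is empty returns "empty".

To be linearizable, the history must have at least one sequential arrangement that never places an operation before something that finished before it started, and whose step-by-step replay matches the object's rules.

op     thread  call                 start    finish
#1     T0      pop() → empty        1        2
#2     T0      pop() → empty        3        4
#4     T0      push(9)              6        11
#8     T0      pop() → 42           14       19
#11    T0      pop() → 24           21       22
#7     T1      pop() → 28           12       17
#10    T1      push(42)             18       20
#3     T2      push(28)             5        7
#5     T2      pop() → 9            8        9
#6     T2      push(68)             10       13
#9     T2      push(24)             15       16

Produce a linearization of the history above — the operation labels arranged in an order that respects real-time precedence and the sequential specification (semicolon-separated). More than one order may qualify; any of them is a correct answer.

#1; #2; #3; #4; #5; #7; #6; #9; #10; #8; #11

after step 1 (#1 pop() → empty): stack <>
after step 2 (#2 pop() → empty): stack <>
after step 3 (#3 push(28)): stack <28>
after step 4 (#4 push(9)): stack <28,9>
after step 5 (#5 pop() → 9): stack <28>
after step 6 (#7 pop() → 28): stack <>
after step 7 (#6 push(68)): stack <68>
after step 8 (#9 push(24)): stack <68,24>
after step 9 (#10 push(42)): stack <68,24,42>
after step 10 (#8 pop() → 42): stack <68,24>
after step 11 (#11 pop() → 24): stack <68>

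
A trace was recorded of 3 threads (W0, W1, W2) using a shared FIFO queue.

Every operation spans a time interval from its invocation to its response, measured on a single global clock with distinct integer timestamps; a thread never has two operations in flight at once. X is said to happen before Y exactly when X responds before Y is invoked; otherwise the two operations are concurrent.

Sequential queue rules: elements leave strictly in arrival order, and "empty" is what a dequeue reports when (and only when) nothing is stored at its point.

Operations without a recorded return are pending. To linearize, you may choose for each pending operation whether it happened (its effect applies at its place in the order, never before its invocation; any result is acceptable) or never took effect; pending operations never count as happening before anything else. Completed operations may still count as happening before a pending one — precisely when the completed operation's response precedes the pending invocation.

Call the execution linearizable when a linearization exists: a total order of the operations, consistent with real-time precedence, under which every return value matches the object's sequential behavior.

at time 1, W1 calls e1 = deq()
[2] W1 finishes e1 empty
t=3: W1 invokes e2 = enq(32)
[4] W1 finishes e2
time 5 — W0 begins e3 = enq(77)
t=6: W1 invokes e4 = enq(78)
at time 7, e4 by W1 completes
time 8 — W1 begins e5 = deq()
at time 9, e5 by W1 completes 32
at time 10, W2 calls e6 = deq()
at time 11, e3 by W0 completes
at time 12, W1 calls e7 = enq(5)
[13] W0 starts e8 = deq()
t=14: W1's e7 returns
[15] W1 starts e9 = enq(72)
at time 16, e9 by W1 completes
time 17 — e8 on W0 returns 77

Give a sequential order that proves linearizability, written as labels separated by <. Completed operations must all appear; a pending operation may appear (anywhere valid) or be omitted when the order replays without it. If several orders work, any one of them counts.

e1 < e2 < e3 < e4 < e5 < e7 < e8 < e6 < e9

1. e1 deq() → empty, leaving queue <>
2. e2 enq(32), leaving queue <32>
3. e3 enq(77), leaving queue <32,77>
4. e4 enq(78), leaving queue <32,77,78>
5. e5 deq() → 32, leaving queue <77,78>
6. e7 enq(5), leaving queue <77,78,5>
7. e8 deq() → 77, leaving queue <78,5>
8. e6 deq() (pending, included), leaving queue <5>
9. e9 enq(72), leaving queue <5,72>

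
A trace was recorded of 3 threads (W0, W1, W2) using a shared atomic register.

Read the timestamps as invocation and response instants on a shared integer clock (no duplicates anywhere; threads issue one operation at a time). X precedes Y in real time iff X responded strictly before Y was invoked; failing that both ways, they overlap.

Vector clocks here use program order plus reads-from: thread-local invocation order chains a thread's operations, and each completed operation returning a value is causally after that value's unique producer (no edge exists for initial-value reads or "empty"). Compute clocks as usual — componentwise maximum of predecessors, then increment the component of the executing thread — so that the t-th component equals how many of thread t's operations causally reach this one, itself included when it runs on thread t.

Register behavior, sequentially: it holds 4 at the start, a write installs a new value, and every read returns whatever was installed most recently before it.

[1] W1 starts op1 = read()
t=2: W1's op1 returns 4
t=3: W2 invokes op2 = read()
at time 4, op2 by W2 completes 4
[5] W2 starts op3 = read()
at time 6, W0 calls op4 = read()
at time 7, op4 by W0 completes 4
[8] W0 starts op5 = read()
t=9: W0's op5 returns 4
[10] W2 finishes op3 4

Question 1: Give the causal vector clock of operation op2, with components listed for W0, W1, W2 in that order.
Answer: (0, 0, 1)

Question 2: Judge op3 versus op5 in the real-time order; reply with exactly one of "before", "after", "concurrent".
Answer: concurrent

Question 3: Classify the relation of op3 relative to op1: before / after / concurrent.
Answer: after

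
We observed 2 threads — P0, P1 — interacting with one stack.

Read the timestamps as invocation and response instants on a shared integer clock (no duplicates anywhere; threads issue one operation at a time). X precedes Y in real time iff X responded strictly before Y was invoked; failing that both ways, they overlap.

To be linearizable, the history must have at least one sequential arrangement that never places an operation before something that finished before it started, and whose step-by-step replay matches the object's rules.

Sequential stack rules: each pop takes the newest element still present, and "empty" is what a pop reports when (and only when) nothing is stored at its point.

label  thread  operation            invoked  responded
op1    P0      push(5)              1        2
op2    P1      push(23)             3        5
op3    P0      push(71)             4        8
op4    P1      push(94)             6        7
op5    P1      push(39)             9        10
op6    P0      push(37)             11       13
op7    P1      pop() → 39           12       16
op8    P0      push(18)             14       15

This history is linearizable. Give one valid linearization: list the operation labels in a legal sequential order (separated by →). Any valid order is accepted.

op1 → op2 → op3 → op4 → op5 → op7 → op6 → op8

1. op1 push(5), leaving stack <5>
2. op2 push(23), leaving stack <5,23>
3. op3 push(71), leaving stack <5,23,71>
4. op4 push(94), leaving stack <5,23,71,94>
5. op5 push(39), leaving stack <5,23,71,94,39>
6. op7 pop() → 39, leaving stack <5,23,71,94>
7. op6 push(37), leaving stack <5,23,71,94,37>
8. op8 push(18), leaving stack <5,23,71,94,37,18>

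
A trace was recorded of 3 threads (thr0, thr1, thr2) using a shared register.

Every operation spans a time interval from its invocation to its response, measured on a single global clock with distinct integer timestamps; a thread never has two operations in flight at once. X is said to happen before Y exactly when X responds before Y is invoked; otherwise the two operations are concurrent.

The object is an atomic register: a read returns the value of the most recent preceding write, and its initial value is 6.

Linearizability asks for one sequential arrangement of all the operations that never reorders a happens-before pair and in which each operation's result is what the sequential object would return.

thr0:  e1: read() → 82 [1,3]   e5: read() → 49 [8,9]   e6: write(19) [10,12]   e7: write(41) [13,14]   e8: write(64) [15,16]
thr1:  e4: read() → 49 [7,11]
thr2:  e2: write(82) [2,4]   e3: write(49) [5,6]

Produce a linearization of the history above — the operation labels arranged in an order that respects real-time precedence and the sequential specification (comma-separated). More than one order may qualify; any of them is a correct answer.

e2, e1, e3, e4, e5, e6, e7, e8

step 1: e2 write(82) — value 82
step 2: e1 read() → 82 — value 82
step 3: e3 write(49) — value 49
step 4: e4 read() → 49 — value 49
step 5: e5 read() → 49 — value 49
step 6: e6 write(19) — value 19
step 7: e7 write(41) — value 41
step 8: e8 write(64) — value 64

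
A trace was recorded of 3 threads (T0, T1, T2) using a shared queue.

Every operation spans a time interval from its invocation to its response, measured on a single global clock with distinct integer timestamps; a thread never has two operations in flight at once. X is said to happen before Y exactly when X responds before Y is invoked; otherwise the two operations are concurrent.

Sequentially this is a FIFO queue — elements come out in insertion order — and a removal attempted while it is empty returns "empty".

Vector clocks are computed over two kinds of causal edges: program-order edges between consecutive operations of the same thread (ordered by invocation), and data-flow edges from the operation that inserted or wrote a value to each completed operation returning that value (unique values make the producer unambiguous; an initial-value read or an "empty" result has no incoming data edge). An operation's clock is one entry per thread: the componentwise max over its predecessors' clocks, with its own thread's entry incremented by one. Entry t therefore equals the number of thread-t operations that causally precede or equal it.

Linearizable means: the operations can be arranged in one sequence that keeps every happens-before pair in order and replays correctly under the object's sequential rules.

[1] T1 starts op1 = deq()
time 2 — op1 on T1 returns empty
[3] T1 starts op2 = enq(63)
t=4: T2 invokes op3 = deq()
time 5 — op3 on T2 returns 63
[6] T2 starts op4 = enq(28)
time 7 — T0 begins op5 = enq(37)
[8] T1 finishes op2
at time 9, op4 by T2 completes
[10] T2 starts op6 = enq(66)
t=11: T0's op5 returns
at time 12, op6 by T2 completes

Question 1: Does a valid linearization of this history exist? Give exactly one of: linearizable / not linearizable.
linearizable

one valid linearization: op1, op2, op3, op4, op5, op6
step 1: op1 deq() → empty — queue <>
step 2: op2 enq(63) — queue <63>
step 3: op3 deq() → 63 — queue <>
step 4: op4 enq(28) — queue <28>
step 5: op5 enq(37) — queue <28,37>
step 6: op6 enq(66) — queue <28,37,66>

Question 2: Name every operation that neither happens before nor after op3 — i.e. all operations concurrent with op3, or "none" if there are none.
Answer: op2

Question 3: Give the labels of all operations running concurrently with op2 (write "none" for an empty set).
Answer: op3, op4, op5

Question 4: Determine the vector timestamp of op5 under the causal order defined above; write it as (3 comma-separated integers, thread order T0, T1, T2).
Answer: (1, 0, 0)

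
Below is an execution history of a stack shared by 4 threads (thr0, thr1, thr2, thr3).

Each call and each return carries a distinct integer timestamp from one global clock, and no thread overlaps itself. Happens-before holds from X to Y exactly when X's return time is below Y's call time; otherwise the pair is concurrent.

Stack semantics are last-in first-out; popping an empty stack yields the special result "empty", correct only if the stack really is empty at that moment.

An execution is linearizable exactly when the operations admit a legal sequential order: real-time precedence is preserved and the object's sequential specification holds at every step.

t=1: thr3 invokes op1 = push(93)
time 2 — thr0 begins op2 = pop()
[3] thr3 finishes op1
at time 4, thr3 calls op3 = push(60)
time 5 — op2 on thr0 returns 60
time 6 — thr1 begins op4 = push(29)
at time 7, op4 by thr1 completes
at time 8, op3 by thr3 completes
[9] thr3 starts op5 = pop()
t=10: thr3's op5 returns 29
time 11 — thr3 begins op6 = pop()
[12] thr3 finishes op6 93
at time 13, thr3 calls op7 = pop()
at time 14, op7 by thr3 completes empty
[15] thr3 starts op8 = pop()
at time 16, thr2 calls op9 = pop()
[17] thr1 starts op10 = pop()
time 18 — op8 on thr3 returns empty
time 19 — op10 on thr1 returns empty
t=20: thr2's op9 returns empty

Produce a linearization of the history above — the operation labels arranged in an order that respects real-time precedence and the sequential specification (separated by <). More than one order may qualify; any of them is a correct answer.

op1 < op3 < op2 < op4 < op5 < op6 < op7 < op8 < op9 < op10

step 1: op1 push(93) — stack <93>
step 2: op3 push(60) — stack <93,60>
step 3: op2 pop() → 60 — stack <93>
step 4: op4 push(29) — stack <93,29>
step 5: op5 pop() → 29 — stack <93>
step 6: op6 pop() → 93 — stack <>
step 7: op7 pop() → empty — stack <>
step 8: op8 pop() → empty — stack <>
step 9: op9 pop() → empty — stack <>
step 10: op10 pop() → empty — stack <>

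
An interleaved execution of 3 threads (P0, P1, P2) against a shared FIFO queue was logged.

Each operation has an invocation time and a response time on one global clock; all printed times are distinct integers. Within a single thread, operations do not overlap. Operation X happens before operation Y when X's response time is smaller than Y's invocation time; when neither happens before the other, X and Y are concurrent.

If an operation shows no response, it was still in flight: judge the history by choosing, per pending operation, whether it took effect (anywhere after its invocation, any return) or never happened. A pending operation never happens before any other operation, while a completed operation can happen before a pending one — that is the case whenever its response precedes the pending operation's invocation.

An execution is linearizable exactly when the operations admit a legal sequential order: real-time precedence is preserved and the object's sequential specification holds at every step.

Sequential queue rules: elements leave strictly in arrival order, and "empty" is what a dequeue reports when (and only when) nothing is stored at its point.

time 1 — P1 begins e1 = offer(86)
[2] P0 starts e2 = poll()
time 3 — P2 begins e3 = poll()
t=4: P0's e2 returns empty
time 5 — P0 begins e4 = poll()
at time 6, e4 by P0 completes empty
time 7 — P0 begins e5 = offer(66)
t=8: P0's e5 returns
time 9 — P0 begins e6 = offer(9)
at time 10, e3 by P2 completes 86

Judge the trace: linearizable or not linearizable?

linearizable

a witness: e1, e3, e2, e4, e5
after step 1 (e1 offer(86) (pending, included)): queue <86>
after step 2 (e3 poll() → 86): queue <>
after step 3 (e2 poll() → empty): queue <>
after step 4 (e4 poll() → empty): queue <>
after step 5 (e5 offer(66)): queue <66>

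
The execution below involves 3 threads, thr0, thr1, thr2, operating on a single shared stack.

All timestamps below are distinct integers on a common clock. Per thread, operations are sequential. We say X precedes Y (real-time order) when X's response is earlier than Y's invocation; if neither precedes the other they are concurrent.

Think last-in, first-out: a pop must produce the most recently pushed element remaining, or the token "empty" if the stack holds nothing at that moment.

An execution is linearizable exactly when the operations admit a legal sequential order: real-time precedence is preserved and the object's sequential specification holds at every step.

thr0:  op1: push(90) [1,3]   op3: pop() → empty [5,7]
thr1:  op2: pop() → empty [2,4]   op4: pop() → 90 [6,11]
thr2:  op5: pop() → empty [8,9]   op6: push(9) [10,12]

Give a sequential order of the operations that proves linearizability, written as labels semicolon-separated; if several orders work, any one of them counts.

op2; op1; op4; op3; op5; op6

after step 1 (op2 pop() → empty): stack <>
after step 2 (op1 push(90)): stack <90>
after step 3 (op4 pop() → 90): stack <>
after step 4 (op3 pop() → empty): stack <>
after step 5 (op5 pop() → empty): stack <>
after step 6 (op6 push(9)): stack <9>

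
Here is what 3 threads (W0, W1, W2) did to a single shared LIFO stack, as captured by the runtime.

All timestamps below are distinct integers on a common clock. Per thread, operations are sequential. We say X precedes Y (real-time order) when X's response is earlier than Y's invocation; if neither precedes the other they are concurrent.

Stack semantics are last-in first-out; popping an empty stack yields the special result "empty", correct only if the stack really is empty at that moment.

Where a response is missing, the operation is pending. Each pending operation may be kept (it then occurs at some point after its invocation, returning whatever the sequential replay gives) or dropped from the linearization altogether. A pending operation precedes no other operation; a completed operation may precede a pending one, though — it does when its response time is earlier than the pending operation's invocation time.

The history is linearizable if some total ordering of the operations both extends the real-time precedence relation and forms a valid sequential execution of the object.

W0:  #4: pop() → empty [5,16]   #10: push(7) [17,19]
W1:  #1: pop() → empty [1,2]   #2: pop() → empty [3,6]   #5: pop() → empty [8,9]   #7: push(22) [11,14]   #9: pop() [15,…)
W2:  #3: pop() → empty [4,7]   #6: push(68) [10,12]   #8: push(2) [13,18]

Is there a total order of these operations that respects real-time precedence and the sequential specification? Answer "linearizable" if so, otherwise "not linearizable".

a witness: #1, #2, #3, #4, #5, #6, #7, #8, #9, #10
step 1: #1 pop() → empty — stack <>
step 2: #2 pop() → empty — stack <>
step 3: #3 pop() → empty — stack <>
step 4: #4 pop() → empty — stack <>
step 5: #5 pop() → empty — stack <>
step 6: #6 push(68) — stack <68>
step 7: #7 push(22) — stack <68,22>
step 8: #8 push(2) — stack <68,22,2>
step 9: #9 pop() (pending, included) — stack <68,22>
step 10: #10 push(7) — stack <68,22,7>

linearizable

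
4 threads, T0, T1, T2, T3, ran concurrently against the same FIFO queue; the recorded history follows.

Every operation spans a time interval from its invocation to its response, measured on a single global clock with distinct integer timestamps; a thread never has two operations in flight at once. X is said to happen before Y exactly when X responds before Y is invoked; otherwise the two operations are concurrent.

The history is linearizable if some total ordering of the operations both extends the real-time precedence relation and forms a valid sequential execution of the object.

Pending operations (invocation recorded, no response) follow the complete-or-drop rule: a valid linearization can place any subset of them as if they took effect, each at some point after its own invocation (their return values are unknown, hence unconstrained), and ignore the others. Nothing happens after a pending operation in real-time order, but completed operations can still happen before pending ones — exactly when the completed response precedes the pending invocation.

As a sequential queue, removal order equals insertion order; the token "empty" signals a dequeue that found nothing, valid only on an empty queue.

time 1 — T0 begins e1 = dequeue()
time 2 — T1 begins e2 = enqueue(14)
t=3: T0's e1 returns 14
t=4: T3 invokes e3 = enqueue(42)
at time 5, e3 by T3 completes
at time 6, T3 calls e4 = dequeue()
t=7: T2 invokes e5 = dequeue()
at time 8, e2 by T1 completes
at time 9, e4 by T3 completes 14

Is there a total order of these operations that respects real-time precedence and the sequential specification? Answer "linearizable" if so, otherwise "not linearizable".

already the first 9 events (up to e4's response at time 9) admit no linearization; the first 8 still do
no legal order exists: 4 real-time-consistent candidates over 4 completed FIFO queue operations, all rejected
every completion of the 1 pending operation (e5) was checked; none linearizes
sample order e1, e2, e3, e4 (pending dropped) stalls at step 1 — e1 dequeue() → 14 has no legal effect
sample order e1, e3, e2, e4 (pending dropped) stalls at step 1 — e1 dequeue() → 14 has no legal effect

not linearizable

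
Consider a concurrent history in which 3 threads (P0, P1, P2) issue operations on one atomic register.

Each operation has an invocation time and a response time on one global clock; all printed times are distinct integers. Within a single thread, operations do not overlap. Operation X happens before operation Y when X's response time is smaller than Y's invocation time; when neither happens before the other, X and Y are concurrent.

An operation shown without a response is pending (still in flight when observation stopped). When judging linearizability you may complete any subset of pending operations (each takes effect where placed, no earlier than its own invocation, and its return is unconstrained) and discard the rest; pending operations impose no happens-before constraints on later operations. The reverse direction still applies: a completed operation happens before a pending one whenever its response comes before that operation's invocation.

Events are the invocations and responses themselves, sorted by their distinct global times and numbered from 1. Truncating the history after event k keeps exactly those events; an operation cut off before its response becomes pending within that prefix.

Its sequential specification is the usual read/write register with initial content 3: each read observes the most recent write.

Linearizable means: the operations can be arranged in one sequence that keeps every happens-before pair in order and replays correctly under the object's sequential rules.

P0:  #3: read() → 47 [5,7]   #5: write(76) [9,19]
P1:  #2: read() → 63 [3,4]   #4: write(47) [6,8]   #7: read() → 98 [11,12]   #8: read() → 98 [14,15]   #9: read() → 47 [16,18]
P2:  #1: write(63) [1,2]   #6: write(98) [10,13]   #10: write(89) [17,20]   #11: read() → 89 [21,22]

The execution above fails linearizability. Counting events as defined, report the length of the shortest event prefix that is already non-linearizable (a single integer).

18

one valid order for events 1..17 is #1, #2, #4, #3, #5, #6, #7, #8:
after step 1 (#1 write(63)): value 63
after step 2 (#2 read() → 63): value 63
after step 3 (#4 write(47)): value 47
after step 4 (#3 read() → 47): value 47
after step 5 (#5 write(76) (pending, included)): value 76
after step 6 (#6 write(98)): value 98
after step 7 (#7 read() → 98): value 98
after step 8 (#8 read() → 98): value 98
adding event 18 (#9 responds at 18) leaves no legal real-time order
completion choices over the 2 pending operations (#5, #10) were checked; none helps
one such order, #1, #2, #3, #4, #6, #7, #8, #9 (pending dropped), breaks at step 3 where #3 read() → 47 is illegal
one such order, #1, #2, #3, #4, #7, #6, #8, #9 (pending dropped), breaks at step 3 where #3 read() → 47 is illegal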